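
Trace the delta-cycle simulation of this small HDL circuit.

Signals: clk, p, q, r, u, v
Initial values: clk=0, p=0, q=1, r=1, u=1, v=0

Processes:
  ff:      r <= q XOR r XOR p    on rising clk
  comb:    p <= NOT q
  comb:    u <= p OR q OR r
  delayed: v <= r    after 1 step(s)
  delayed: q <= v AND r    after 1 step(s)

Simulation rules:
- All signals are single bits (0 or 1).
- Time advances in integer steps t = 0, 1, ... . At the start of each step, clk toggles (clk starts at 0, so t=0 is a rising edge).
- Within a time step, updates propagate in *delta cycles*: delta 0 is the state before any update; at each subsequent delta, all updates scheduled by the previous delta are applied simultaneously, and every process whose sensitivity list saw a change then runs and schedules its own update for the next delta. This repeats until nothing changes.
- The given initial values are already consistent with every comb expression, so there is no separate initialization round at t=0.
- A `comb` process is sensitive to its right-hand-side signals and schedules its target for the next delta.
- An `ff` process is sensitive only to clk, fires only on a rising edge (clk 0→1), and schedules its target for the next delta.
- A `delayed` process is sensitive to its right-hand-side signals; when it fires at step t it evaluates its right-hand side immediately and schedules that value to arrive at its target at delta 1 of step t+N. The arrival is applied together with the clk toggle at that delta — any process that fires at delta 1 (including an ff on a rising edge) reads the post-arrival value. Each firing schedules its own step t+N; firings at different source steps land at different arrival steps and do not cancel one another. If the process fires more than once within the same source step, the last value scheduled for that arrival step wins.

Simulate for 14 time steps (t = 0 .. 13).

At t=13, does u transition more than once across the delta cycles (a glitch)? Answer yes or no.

yes

[bits: v,q,clk,p,u,r]
t=0: Δ0=010011 Δ1=011011 Δ2=011010 | 2Δ
t=1: Δ0=011010 Δ1=000010 Δ2=000100 Δ3=000110 | 3Δ
t=2: Δ0=000110 Δ1=001110 Δ2=001111 | 2Δ
t=3: Δ0=001111 Δ1=100111 | 1Δ
t=4: Δ0=100111 Δ1=111111 Δ2=111011 | 2Δ
t=5: Δ0=111011 Δ1=110011 | 1Δ
t=6: Δ0=110011 Δ1=111011 Δ2=111010 | 2Δ
t=7: Δ0=111010 Δ1=000010 Δ2=000100 Δ3=000110 | 3Δ
t=8: Δ0=000110 Δ1=001110 Δ2=001111 | 2Δ
t=9: Δ0=001111 Δ1=100111 | 1Δ
t=10: Δ0=100111 Δ1=111111 Δ2=111011 | 2Δ
t=11: Δ0=111011 Δ1=110011 | 1Δ
t=12: Δ0=110011 Δ1=111011 Δ2=111010 | 2Δ
t=13: Δ0=111010 Δ1=000010 Δ2=000100 Δ3=000110 | 3Δ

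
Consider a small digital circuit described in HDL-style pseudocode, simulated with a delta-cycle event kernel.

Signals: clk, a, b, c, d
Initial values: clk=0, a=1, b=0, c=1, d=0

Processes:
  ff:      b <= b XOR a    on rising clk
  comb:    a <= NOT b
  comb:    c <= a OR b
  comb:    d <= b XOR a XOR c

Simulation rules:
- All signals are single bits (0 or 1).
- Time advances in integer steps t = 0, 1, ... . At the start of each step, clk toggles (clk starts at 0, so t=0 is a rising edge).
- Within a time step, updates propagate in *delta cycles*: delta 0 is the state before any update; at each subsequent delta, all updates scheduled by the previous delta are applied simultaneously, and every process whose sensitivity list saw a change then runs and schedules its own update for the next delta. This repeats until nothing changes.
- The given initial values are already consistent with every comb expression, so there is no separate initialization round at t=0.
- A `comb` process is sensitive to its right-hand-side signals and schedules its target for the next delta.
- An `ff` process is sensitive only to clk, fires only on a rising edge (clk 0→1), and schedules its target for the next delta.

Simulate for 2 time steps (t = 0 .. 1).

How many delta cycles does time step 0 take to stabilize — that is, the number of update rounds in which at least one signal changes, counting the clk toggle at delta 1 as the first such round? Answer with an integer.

t0.Δ0 clk=0 a=1 c=1 d=0 b=0
t0.Δ1 clk=1 a=1 c=1 d=0 b=0
t0.Δ2 clk=1 a=1 c=1 d=0 b=1
t0.Δ3 clk=1 a=0 c=1 d=1 b=1
t0.Δ4 clk=1 a=0 c=1 d=0 b=1
t1.Δ0 clk=1 a=0 c=1 d=0 b=1
t1.Δ1 clk=0 a=0 c=1 d=0 b=1

4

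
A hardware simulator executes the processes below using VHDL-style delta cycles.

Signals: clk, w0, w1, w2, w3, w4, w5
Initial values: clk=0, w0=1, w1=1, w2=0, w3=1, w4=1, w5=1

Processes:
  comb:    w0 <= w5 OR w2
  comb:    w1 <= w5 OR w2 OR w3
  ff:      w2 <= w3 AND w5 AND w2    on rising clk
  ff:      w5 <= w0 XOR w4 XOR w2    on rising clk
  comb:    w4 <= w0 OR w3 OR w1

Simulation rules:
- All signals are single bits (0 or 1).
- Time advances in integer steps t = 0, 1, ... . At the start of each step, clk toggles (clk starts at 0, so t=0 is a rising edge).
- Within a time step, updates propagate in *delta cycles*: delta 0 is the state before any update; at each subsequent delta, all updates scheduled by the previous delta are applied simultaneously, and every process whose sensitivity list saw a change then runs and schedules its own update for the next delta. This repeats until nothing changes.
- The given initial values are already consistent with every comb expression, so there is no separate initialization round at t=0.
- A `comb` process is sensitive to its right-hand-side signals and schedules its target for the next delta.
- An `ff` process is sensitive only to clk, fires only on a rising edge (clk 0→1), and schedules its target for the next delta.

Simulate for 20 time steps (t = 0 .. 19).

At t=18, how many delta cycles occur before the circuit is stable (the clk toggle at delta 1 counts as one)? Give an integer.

3

t=0 Δ0: w4=1 w1=1 w3=1 w5=1 w0=1 w2=0 clk=0
  Δ1: clk:0→1
  Δ2: w5:1→0
  Δ3: w0:1→0
  (3Δ to stable)
t=1 Δ0: w4=1 w1=1 w3=1 w5=0 w0=0 w2=0 clk=1
  Δ1: clk:1→0
  (1Δ to stable)
t=2 Δ0: w4=1 w1=1 w3=1 w5=0 w0=0 w2=0 clk=0
  Δ1: clk:0→1
  Δ2: w5:0→1
  Δ3: w0:0→1
  (3Δ to stable)
t=3 Δ0: w4=1 w1=1 w3=1 w5=1 w0=1 w2=0 clk=1
  Δ1: clk:1→0
  (1Δ to stable)
t=4 Δ0: w4=1 w1=1 w3=1 w5=1 w0=1 w2=0 clk=0
  Δ1: clk:0→1
  Δ2: w5:1→0
  Δ3: w0:1→0
  (3Δ to stable)
t=5 Δ0: w4=1 w1=1 w3=1 w5=0 w0=0 w2=0 clk=1
  Δ1: clk:1→0
  (1Δ to stable)
t=6 Δ0: w4=1 w1=1 w3=1 w5=0 w0=0 w2=0 clk=0
  Δ1: clk:0→1
  Δ2: w5:0→1
  Δ3: w0:0→1
  (3Δ to stable)
t=7 Δ0: w4=1 w1=1 w3=1 w5=1 w0=1 w2=0 clk=1
  Δ1: clk:1→0
  (1Δ to stable)
t=8 Δ0: w4=1 w1=1 w3=1 w5=1 w0=1 w2=0 clk=0
  Δ1: clk:0→1
  Δ2: w5:1→0
  Δ3: w0:1→0
  (3Δ to stable)
t=9 Δ0: w4=1 w1=1 w3=1 w5=0 w0=0 w2=0 clk=1
  Δ1: clk:1→0
  (1Δ to stable)
t=10 Δ0: w4=1 w1=1 w3=1 w5=0 w0=0 w2=0 clk=0
  Δ1: clk:0→1
  Δ2: w5:0→1
  Δ3: w0:0→1
  (3Δ to stable)
t=11 Δ0: w4=1 w1=1 w3=1 w5=1 w0=1 w2=0 clk=1
  Δ1: clk:1→0
  (1Δ to stable)
t=12 Δ0: w4=1 w1=1 w3=1 w5=1 w0=1 w2=0 clk=0
  Δ1: clk:0→1
  Δ2: w5:1→0
  Δ3: w0:1→0
  (3Δ to stable)
t=13 Δ0: w4=1 w1=1 w3=1 w5=0 w0=0 w2=0 clk=1
  Δ1: clk:1→0
  (1Δ to stable)
t=14 Δ0: w4=1 w1=1 w3=1 w5=0 w0=0 w2=0 clk=0
  Δ1: clk:0→1
  Δ2: w5:0→1
  Δ3: w0:0→1
  (3Δ to stable)
t=15 Δ0: w4=1 w1=1 w3=1 w5=1 w0=1 w2=0 clk=1
  Δ1: clk:1→0
  (1Δ to stable)
t=16 Δ0: w4=1 w1=1 w3=1 w5=1 w0=1 w2=0 clk=0
  Δ1: clk:0→1
  Δ2: w5:1→0
  Δ3: w0:1→0
  (3Δ to stable)
t=17 Δ0: w4=1 w1=1 w3=1 w5=0 w0=0 w2=0 clk=1
  Δ1: clk:1→0
  (1Δ to stable)
t=18 Δ0: w4=1 w1=1 w3=1 w5=0 w0=0 w2=0 clk=0
  Δ1: clk:0→1
  Δ2: w5:0→1
  Δ3: w0:0→1
  (3Δ to stable)
t=19 Δ0: w4=1 w1=1 w3=1 w5=1 w0=1 w2=0 clk=1
  Δ1: clk:1→0
  (1Δ to stable)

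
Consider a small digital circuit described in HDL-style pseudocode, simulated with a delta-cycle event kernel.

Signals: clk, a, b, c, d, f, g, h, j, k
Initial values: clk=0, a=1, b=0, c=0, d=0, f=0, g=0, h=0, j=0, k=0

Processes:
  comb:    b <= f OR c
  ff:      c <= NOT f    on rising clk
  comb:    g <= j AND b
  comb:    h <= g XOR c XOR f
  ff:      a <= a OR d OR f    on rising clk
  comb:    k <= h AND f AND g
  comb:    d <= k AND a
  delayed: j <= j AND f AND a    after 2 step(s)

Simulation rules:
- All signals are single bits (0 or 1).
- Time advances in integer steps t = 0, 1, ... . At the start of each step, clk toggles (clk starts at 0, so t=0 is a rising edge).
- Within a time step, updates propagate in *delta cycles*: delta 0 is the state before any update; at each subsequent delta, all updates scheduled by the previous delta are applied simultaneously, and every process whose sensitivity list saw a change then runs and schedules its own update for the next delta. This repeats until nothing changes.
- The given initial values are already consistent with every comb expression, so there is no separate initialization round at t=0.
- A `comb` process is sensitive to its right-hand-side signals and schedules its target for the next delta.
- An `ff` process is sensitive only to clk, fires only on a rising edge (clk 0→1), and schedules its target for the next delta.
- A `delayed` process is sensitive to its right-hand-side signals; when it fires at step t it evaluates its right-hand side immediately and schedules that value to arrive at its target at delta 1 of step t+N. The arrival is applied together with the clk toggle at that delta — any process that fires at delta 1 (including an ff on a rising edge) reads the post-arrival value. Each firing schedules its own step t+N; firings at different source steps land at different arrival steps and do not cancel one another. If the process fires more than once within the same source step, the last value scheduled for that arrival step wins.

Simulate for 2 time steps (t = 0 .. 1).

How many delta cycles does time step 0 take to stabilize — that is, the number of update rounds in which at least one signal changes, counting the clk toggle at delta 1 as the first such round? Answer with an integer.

t0.Δ0 c=0 j=0 d=0 clk=0 k=0 b=0 g=0 f=0 h=0 a=1
t0.Δ1 c=0 j=0 d=0 clk=1 k=0 b=0 g=0 f=0 h=0 a=1
t0.Δ2 c=1 j=0 d=0 clk=1 k=0 b=0 g=0 f=0 h=0 a=1
t0.Δ3 c=1 j=0 d=0 clk=1 k=0 b=1 g=0 f=0 h=1 a=1
t1.Δ0 c=1 j=0 d=0 clk=1 k=0 b=1 g=0 f=0 h=1 a=1
t1.Δ1 c=1 j=0 d=0 clk=0 k=0 b=1 g=0 f=0 h=1 a=1

3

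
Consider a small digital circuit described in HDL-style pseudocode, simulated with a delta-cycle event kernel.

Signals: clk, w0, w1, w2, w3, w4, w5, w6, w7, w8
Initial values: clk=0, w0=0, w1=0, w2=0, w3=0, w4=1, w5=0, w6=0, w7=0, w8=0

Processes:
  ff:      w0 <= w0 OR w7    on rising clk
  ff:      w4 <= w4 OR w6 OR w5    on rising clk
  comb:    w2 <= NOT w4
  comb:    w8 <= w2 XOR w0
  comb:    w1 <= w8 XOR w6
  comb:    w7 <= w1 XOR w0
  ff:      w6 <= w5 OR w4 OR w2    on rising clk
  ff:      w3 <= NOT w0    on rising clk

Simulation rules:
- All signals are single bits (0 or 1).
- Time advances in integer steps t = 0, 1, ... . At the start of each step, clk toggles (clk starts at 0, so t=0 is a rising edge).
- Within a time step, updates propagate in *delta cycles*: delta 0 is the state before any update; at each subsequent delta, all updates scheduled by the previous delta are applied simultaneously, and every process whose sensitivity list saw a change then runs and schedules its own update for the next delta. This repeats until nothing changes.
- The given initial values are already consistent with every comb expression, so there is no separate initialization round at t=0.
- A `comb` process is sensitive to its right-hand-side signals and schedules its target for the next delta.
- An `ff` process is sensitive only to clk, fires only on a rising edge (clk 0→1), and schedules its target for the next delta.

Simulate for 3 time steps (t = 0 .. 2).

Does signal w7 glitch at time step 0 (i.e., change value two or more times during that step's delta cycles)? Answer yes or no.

no

[bits: w4,w6,w7,w2,clk,w3,w5,w1,w0,w8]
t=0: Δ0=1000000000 Δ1=1000100000 Δ2=1100110000 Δ3=1100110100 Δ4=1110110100 | 4Δ
t=1: Δ0=1110110100 Δ1=1110010100 | 1Δ
t=2: Δ0=1110010100 Δ1=1110110100 Δ2=1110110110 Δ3=1100110111 Δ4=1100110011 Δ5=1110110011 | 5Δ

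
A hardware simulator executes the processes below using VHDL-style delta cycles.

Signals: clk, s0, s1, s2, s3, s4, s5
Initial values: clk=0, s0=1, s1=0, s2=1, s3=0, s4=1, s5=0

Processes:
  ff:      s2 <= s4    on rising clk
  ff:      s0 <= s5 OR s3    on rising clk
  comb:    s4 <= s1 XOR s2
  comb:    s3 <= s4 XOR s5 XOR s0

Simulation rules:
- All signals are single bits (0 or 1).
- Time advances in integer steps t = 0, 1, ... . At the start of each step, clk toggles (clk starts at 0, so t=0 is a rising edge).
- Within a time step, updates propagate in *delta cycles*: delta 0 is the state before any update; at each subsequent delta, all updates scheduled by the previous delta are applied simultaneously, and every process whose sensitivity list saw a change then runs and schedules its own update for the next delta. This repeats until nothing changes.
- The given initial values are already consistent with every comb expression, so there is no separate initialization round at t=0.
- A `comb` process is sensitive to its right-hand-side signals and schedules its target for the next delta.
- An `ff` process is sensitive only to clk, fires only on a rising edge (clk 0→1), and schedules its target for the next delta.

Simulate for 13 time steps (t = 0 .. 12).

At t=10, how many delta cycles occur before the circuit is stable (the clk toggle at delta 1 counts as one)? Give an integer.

3

t=0 Δ0: s2=1 clk=0 s3=0 s5=0 s0=1 s4=1 s1=0
  Δ1: clk:0→1
  Δ2: s0:1→0
  Δ3: s3:0→1
  (3Δ to stable)
t=1 Δ0: s2=1 clk=1 s3=1 s5=0 s0=0 s4=1 s1=0
  Δ1: clk:1→0
  (1Δ to stable)
t=2 Δ0: s2=1 clk=0 s3=1 s5=0 s0=0 s4=1 s1=0
  Δ1: clk:0→1
  Δ2: s0:0→1
  Δ3: s3:1→0
  (3Δ to stable)
t=3 Δ0: s2=1 clk=1 s3=0 s5=0 s0=1 s4=1 s1=0
  Δ1: clk:1→0
  (1Δ to stable)
t=4 Δ0: s2=1 clk=0 s3=0 s5=0 s0=1 s4=1 s1=0
  Δ1: clk:0→1
  Δ2: s0:1→0
  Δ3: s3:0→1
  (3Δ to stable)
t=5 Δ0: s2=1 clk=1 s3=1 s5=0 s0=0 s4=1 s1=0
  Δ1: clk:1→0
  (1Δ to stable)
t=6 Δ0: s2=1 clk=0 s3=1 s5=0 s0=0 s4=1 s1=0
  Δ1: clk:0→1
  Δ2: s0:0→1
  Δ3: s3:1→0
  (3Δ to stable)
t=7 Δ0: s2=1 clk=1 s3=0 s5=0 s0=1 s4=1 s1=0
  Δ1: clk:1→0
  (1Δ to stable)
t=8 Δ0: s2=1 clk=0 s3=0 s5=0 s0=1 s4=1 s1=0
  Δ1: clk:0→1
  Δ2: s0:1→0
  Δ3: s3:0→1
  (3Δ to stable)
t=9 Δ0: s2=1 clk=1 s3=1 s5=0 s0=0 s4=1 s1=0
  Δ1: clk:1→0
  (1Δ to stable)
t=10 Δ0: s2=1 clk=0 s3=1 s5=0 s0=0 s4=1 s1=0
  Δ1: clk:0→1
  Δ2: s0:0→1
  Δ3: s3:1→0
  (3Δ to stable)
t=11 Δ0: s2=1 clk=1 s3=0 s5=0 s0=1 s4=1 s1=0
  Δ1: clk:1→0
  (1Δ to stable)
t=12 Δ0: s2=1 clk=0 s3=0 s5=0 s0=1 s4=1 s1=0
  Δ1: clk:0→1
  Δ2: s0:1→0
  Δ3: s3:0→1
  (3Δ to stable)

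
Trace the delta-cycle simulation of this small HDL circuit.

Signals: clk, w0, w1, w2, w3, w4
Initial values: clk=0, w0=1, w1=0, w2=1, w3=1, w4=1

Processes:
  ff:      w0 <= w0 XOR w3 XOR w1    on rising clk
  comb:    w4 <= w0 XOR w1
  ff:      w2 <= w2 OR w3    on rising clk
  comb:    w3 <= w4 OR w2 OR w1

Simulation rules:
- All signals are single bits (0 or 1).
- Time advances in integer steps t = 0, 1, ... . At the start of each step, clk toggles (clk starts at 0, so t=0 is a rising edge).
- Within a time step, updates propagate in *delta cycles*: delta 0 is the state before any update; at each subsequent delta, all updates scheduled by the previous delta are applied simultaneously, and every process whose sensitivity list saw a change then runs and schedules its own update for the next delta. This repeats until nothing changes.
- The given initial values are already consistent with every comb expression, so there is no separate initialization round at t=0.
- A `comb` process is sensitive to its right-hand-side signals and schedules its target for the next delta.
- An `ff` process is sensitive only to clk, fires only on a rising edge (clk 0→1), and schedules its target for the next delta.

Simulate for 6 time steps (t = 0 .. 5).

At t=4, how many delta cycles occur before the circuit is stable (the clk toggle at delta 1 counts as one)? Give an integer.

t=0 Δ0: w2=1 w3=1 w4=1 w0=1 w1=0 clk=0
  Δ1: clk:0→1
  Δ2: w0:1→0
  Δ3: w4:1→0
  (3Δ to stable)
t=1 Δ0: w2=1 w3=1 w4=0 w0=0 w1=0 clk=1
  Δ1: clk:1→0
  (1Δ to stable)
t=2 Δ0: w2=1 w3=1 w4=0 w0=0 w1=0 clk=0
  Δ1: clk:0→1
  Δ2: w0:0→1
  Δ3: w4:0→1
  (3Δ to stable)
t=3 Δ0: w2=1 w3=1 w4=1 w0=1 w1=0 clk=1
  Δ1: clk:1→0
  (1Δ to stable)
t=4 Δ0: w2=1 w3=1 w4=1 w0=1 w1=0 clk=0
  Δ1: clk:0→1
  Δ2: w0:1→0
  Δ3: w4:1→0
  (3Δ to stable)
t=5 Δ0: w2=1 w3=1 w4=0 w0=0 w1=0 clk=1
  Δ1: clk:1→0
  (1Δ to stable)

3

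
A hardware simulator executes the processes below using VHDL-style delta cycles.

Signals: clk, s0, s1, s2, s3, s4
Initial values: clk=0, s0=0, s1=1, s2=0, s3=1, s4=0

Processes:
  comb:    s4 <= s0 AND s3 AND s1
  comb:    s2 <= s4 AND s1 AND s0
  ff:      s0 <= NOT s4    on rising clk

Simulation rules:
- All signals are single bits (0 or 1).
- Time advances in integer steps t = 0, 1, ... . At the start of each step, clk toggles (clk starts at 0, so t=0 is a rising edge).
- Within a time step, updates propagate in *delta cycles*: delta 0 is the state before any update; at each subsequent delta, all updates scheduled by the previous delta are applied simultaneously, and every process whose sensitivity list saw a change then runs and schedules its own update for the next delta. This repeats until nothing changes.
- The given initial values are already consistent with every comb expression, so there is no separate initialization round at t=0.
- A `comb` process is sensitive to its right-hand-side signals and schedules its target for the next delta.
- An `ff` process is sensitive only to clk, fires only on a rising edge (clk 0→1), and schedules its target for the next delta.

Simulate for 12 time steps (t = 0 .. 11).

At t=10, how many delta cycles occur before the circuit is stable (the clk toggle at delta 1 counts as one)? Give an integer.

3

t0.Δ0 s4=0 s0=0 s3=1 s1=1 clk=0 s2=0
t0.Δ1 s4=0 s0=0 s3=1 s1=1 clk=1 s2=0
t0.Δ2 s4=0 s0=1 s3=1 s1=1 clk=1 s2=0
t0.Δ3 s4=1 s0=1 s3=1 s1=1 clk=1 s2=0
t0.Δ4 s4=1 s0=1 s3=1 s1=1 clk=1 s2=1
t1.Δ0 s4=1 s0=1 s3=1 s1=1 clk=1 s2=1
t1.Δ1 s4=1 s0=1 s3=1 s1=1 clk=0 s2=1
t2.Δ0 s4=1 s0=1 s3=1 s1=1 clk=0 s2=1
t2.Δ1 s4=1 s0=1 s3=1 s1=1 clk=1 s2=1
t2.Δ2 s4=1 s0=0 s3=1 s1=1 clk=1 s2=1
t2.Δ3 s4=0 s0=0 s3=1 s1=1 clk=1 s2=0
t3.Δ0 s4=0 s0=0 s3=1 s1=1 clk=1 s2=0
t3.Δ1 s4=0 s0=0 s3=1 s1=1 clk=0 s2=0
t4.Δ0 s4=0 s0=0 s3=1 s1=1 clk=0 s2=0
t4.Δ1 s4=0 s0=0 s3=1 s1=1 clk=1 s2=0
t4.Δ2 s4=0 s0=1 s3=1 s1=1 clk=1 s2=0
t4.Δ3 s4=1 s0=1 s3=1 s1=1 clk=1 s2=0
t4.Δ4 s4=1 s0=1 s3=1 s1=1 clk=1 s2=1
t5.Δ0 s4=1 s0=1 s3=1 s1=1 clk=1 s2=1
t5.Δ1 s4=1 s0=1 s3=1 s1=1 clk=0 s2=1
t6.Δ0 s4=1 s0=1 s3=1 s1=1 clk=0 s2=1
t6.Δ1 s4=1 s0=1 s3=1 s1=1 clk=1 s2=1
t6.Δ2 s4=1 s0=0 s3=1 s1=1 clk=1 s2=1
t6.Δ3 s4=0 s0=0 s3=1 s1=1 clk=1 s2=0
t7.Δ0 s4=0 s0=0 s3=1 s1=1 clk=1 s2=0
t7.Δ1 s4=0 s0=0 s3=1 s1=1 clk=0 s2=0
t8.Δ0 s4=0 s0=0 s3=1 s1=1 clk=0 s2=0
t8.Δ1 s4=0 s0=0 s3=1 s1=1 clk=1 s2=0
t8.Δ2 s4=0 s0=1 s3=1 s1=1 clk=1 s2=0
t8.Δ3 s4=1 s0=1 s3=1 s1=1 clk=1 s2=0
t8.Δ4 s4=1 s0=1 s3=1 s1=1 clk=1 s2=1
t9.Δ0 s4=1 s0=1 s3=1 s1=1 clk=1 s2=1
t9.Δ1 s4=1 s0=1 s3=1 s1=1 clk=0 s2=1
t10.Δ0 s4=1 s0=1 s3=1 s1=1 clk=0 s2=1
t10.Δ1 s4=1 s0=1 s3=1 s1=1 clk=1 s2=1
t10.Δ2 s4=1 s0=0 s3=1 s1=1 clk=1 s2=1
t10.Δ3 s4=0 s0=0 s3=1 s1=1 clk=1 s2=0
t11.Δ0 s4=0 s0=0 s3=1 s1=1 clk=1 s2=0
t11.Δ1 s4=0 s0=0 s3=1 s1=1 clk=0 s2=0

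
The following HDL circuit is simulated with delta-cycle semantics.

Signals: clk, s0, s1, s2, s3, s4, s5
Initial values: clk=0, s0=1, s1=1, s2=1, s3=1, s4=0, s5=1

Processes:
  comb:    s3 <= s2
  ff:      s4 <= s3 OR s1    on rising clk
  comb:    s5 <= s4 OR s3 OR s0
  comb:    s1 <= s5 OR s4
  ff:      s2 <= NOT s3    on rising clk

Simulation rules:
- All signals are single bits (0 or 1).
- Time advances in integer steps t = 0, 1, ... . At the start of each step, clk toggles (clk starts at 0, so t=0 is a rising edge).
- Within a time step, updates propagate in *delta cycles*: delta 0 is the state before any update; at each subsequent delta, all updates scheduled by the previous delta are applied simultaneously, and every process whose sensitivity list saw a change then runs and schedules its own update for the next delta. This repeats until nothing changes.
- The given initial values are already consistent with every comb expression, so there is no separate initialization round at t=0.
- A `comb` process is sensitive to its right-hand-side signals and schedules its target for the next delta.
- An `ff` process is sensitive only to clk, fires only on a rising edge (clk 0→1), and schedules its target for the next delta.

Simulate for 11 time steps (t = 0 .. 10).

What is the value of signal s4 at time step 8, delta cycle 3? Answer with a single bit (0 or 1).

t0.Δ0 s0=1 s1=1 s4=0 s3=1 s2=1 clk=0 s5=1
t0.Δ1 s0=1 s1=1 s4=0 s3=1 s2=1 clk=1 s5=1
t0.Δ2 s0=1 s1=1 s4=1 s3=1 s2=0 clk=1 s5=1
t0.Δ3 s0=1 s1=1 s4=1 s3=0 s2=0 clk=1 s5=1
t1.Δ0 s0=1 s1=1 s4=1 s3=0 s2=0 clk=1 s5=1
t1.Δ1 s0=1 s1=1 s4=1 s3=0 s2=0 clk=0 s5=1
t2.Δ0 s0=1 s1=1 s4=1 s3=0 s2=0 clk=0 s5=1
t2.Δ1 s0=1 s1=1 s4=1 s3=0 s2=0 clk=1 s5=1
t2.Δ2 s0=1 s1=1 s4=1 s3=0 s2=1 clk=1 s5=1
t2.Δ3 s0=1 s1=1 s4=1 s3=1 s2=1 clk=1 s5=1
t3.Δ0 s0=1 s1=1 s4=1 s3=1 s2=1 clk=1 s5=1
t3.Δ1 s0=1 s1=1 s4=1 s3=1 s2=1 clk=0 s5=1
t4.Δ0 s0=1 s1=1 s4=1 s3=1 s2=1 clk=0 s5=1
t4.Δ1 s0=1 s1=1 s4=1 s3=1 s2=1 clk=1 s5=1
t4.Δ2 s0=1 s1=1 s4=1 s3=1 s2=0 clk=1 s5=1
t4.Δ3 s0=1 s1=1 s4=1 s3=0 s2=0 clk=1 s5=1
t5.Δ0 s0=1 s1=1 s4=1 s3=0 s2=0 clk=1 s5=1
t5.Δ1 s0=1 s1=1 s4=1 s3=0 s2=0 clk=0 s5=1
t6.Δ0 s0=1 s1=1 s4=1 s3=0 s2=0 clk=0 s5=1
t6.Δ1 s0=1 s1=1 s4=1 s3=0 s2=0 clk=1 s5=1
t6.Δ2 s0=1 s1=1 s4=1 s3=0 s2=1 clk=1 s5=1
t6.Δ3 s0=1 s1=1 s4=1 s3=1 s2=1 clk=1 s5=1
t7.Δ0 s0=1 s1=1 s4=1 s3=1 s2=1 clk=1 s5=1
t7.Δ1 s0=1 s1=1 s4=1 s3=1 s2=1 clk=0 s5=1
t8.Δ0 s0=1 s1=1 s4=1 s3=1 s2=1 clk=0 s5=1
t8.Δ1 s0=1 s1=1 s4=1 s3=1 s2=1 clk=1 s5=1
t8.Δ2 s0=1 s1=1 s4=1 s3=1 s2=0 clk=1 s5=1
t8.Δ3 s0=1 s1=1 s4=1 s3=0 s2=0 clk=1 s5=1
t9.Δ0 s0=1 s1=1 s4=1 s3=0 s2=0 clk=1 s5=1
t9.Δ1 s0=1 s1=1 s4=1 s3=0 s2=0 clk=0 s5=1
t10.Δ0 s0=1 s1=1 s4=1 s3=0 s2=0 clk=0 s5=1
t10.Δ1 s0=1 s1=1 s4=1 s3=0 s2=0 clk=1 s5=1
t10.Δ2 s0=1 s1=1 s4=1 s3=0 s2=1 clk=1 s5=1
t10.Δ3 s0=1 s1=1 s4=1 s3=1 s2=1 clk=1 s5=1

1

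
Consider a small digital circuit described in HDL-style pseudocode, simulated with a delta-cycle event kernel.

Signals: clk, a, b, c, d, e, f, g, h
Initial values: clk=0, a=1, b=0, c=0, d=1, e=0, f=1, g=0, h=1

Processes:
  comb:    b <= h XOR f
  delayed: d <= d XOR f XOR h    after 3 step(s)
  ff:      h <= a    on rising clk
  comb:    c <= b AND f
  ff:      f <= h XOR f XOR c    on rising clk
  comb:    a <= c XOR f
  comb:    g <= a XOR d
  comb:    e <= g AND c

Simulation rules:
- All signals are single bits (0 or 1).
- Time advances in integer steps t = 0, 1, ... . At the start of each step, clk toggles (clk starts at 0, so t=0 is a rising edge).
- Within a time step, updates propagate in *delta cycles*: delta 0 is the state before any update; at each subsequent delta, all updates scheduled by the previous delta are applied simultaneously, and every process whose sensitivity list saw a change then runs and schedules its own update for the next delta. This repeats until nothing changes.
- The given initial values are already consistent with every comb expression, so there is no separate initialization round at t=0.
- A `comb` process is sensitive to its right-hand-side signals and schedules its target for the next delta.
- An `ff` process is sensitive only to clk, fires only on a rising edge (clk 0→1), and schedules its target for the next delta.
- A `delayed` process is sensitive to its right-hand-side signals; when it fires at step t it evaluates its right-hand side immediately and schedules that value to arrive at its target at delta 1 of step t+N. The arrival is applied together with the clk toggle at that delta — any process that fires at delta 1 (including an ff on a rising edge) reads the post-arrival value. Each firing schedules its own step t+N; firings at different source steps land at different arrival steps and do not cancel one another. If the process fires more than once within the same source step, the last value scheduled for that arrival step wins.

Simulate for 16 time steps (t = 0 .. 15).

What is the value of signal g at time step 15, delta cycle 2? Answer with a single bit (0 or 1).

1

t=0 Δ0: clk=0 e=0 f=1 a=1 g=0 h=1 b=0 c=0 d=1
  Δ1: clk:0→1
  Δ2: f:1→0
  Δ3: a:1→0, b:0→1
  Δ4: g:0→1
  (4Δ to stable)
t=1 Δ0: clk=1 e=0 f=0 a=0 g=1 h=1 b=1 c=0 d=1
  Δ1: clk:1→0
  (1Δ to stable)
t=2 Δ0: clk=0 e=0 f=0 a=0 g=1 h=1 b=1 c=0 d=1
  Δ1: clk:0→1
  Δ2: f:0→1, h:1→0
  Δ3: a:0→1, c:0→1
  Δ4: e:0→1, a:1→0, g:1→0
  Δ5: e:1→0, g:0→1
  Δ6: e:0→1
  (6Δ to stable)
t=3 Δ0: clk=1 e=1 f=1 a=0 g=1 h=0 b=1 c=1 d=1
  Δ1: clk:1→0, d:1→0
  Δ2: g:1→0
  Δ3: e:1→0
  (3Δ to stable)
t=4 Δ0: clk=0 e=0 f=1 a=0 g=0 h=0 b=1 c=1 d=0
  Δ1: clk:0→1
  Δ2: f:1→0
  Δ3: a:0→1, b:1→0, c:1→0
  Δ4: a:1→0, g:0→1
  Δ5: g:1→0
  (5Δ to stable)
t=5 Δ0: clk=1 e=0 f=0 a=0 g=0 h=0 b=0 c=0 d=0
  Δ1: clk:1→0
  (1Δ to stable)
t=6 Δ0: clk=0 e=0 f=0 a=0 g=0 h=0 b=0 c=0 d=0
  Δ1: clk:0→1, d:0→1
  Δ2: g:0→1
  (2Δ to stable)
t=7 Δ0: clk=1 e=0 f=0 a=0 g=1 h=0 b=0 c=0 d=1
  Δ1: clk:1→0, d:1→0
  Δ2: g:1→0
  (2Δ to stable)
t=8 Δ0: clk=0 e=0 f=0 a=0 g=0 h=0 b=0 c=0 d=0
  Δ1: clk:0→1
  (1Δ to stable)
t=9 Δ0: clk=1 e=0 f=0 a=0 g=0 h=0 b=0 c=0 d=0
  Δ1: clk:1→0, d:0→1
  Δ2: g:0→1
  (2Δ to stable)
t=10 Δ0: clk=0 e=0 f=0 a=0 g=1 h=0 b=0 c=0 d=1
  Δ1: clk:0→1, d:1→0
  Δ2: g:1→0
  (2Δ to stable)
t=11 Δ0: clk=1 e=0 f=0 a=0 g=0 h=0 b=0 c=0 d=0
  Δ1: clk:1→0
  (1Δ to stable)
t=12 Δ0: clk=0 e=0 f=0 a=0 g=0 h=0 b=0 c=0 d=0
  Δ1: clk:0→1, d:0→1
  Δ2: g:0→1
  (2Δ to stable)
t=13 Δ0: clk=1 e=0 f=0 a=0 g=1 h=0 b=0 c=0 d=1
  Δ1: clk:1→0, d:1→0
  Δ2: g:1→0
  (2Δ to stable)
t=14 Δ0: clk=0 e=0 f=0 a=0 g=0 h=0 b=0 c=0 d=0
  Δ1: clk:0→1
  (1Δ to stable)
t=15 Δ0: clk=1 e=0 f=0 a=0 g=0 h=0 b=0 c=0 d=0
  Δ1: clk:1→0, d:0→1
  Δ2: g:0→1
  (2Δ to stable)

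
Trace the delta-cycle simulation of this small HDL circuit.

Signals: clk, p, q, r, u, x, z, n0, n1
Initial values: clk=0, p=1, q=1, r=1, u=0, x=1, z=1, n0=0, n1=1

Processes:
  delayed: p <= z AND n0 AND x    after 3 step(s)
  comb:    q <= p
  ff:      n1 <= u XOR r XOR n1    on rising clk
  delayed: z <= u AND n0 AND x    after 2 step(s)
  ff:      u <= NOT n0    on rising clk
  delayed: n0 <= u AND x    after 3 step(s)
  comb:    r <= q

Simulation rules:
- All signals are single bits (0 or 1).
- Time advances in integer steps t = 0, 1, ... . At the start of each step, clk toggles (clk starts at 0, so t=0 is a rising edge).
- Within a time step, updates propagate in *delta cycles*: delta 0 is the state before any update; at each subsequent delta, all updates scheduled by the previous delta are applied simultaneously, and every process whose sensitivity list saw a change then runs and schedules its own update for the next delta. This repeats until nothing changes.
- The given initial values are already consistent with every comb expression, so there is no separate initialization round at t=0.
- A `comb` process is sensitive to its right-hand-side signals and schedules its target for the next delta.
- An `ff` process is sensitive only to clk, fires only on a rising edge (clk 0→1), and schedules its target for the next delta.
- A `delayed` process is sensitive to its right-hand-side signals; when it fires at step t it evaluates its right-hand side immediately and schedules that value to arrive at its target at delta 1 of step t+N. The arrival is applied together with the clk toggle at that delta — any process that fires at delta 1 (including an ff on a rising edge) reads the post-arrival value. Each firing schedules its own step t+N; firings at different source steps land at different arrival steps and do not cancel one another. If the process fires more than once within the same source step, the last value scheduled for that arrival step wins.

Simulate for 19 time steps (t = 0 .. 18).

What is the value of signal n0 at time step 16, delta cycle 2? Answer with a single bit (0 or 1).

0

[bits: r,n0,x,clk,u,z,q,n1,p]
t=0: Δ0=101001111 Δ1=101101111 Δ2=101111101 | 2Δ
t=1: Δ0=101111101 Δ1=101011101 | 1Δ
t=2: Δ0=101011101 Δ1=101110101 | 1Δ
t=3: Δ0=101110101 Δ1=111010101 | 1Δ
t=4: Δ0=111010101 Δ1=111110101 Δ2=111100101 | 2Δ
t=5: Δ0=111100101 Δ1=111001100 Δ2=111001000 Δ3=011001000 | 3Δ
t=6: Δ0=011001000 Δ1=011100000 | 1Δ
t=7: Δ0=011100000 Δ1=001000000 | 1Δ
t=8: Δ0=001000000 Δ1=001100001 Δ2=001110101 Δ3=101110101 | 3Δ
t=9: Δ0=101110101 Δ1=101010100 Δ2=101010000 Δ3=001010000 | 3Δ
t=10: Δ0=001010000 Δ1=001110000 Δ2=001110010 | 2Δ
t=11: Δ0=001110010 Δ1=011010010 | 1Δ
t=12: Δ0=011010010 Δ1=011110010 Δ2=011100000 | 2Δ
t=13: Δ0=011100000 Δ1=011001000 | 1Δ
t=14: Δ0=011001000 Δ1=011100000 | 1Δ
t=15: Δ0=011100000 Δ1=001000000 | 1Δ
t=16: Δ0=001000000 Δ1=001100001 Δ2=001110101 Δ3=101110101 | 3Δ
t=17: Δ0=101110101 Δ1=101010100 Δ2=101010000 Δ3=001010000 | 3Δ
t=18: Δ0=001010000 Δ1=001110000 Δ2=001110010 | 2Δ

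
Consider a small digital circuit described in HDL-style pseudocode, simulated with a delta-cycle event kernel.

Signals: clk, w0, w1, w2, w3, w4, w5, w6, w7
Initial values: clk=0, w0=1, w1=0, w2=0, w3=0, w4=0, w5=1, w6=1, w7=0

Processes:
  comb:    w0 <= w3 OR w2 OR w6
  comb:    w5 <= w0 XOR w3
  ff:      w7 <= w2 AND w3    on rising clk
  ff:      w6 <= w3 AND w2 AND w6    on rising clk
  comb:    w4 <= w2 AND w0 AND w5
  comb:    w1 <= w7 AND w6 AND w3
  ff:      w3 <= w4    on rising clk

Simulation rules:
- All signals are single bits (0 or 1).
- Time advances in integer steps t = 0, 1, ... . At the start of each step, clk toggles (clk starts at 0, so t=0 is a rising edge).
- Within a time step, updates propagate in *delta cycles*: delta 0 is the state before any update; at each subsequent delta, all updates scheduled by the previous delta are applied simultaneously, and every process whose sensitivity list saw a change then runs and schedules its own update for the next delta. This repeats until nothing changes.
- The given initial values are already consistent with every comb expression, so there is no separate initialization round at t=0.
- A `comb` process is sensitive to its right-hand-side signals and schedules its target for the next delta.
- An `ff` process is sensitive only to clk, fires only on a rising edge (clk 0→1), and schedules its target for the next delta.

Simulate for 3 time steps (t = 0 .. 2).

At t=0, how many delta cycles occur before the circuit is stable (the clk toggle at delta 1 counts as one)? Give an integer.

4

t0.Δ0 w0=1 w4=0 w7=0 w6=1 w5=1 w2=0 clk=0 w3=0 w1=0
t0.Δ1 w0=1 w4=0 w7=0 w6=1 w5=1 w2=0 clk=1 w3=0 w1=0
t0.Δ2 w0=1 w4=0 w7=0 w6=0 w5=1 w2=0 clk=1 w3=0 w1=0
t0.Δ3 w0=0 w4=0 w7=0 w6=0 w5=1 w2=0 clk=1 w3=0 w1=0
t0.Δ4 w0=0 w4=0 w7=0 w6=0 w5=0 w2=0 clk=1 w3=0 w1=0
t1.Δ0 w0=0 w4=0 w7=0 w6=0 w5=0 w2=0 clk=1 w3=0 w1=0
t1.Δ1 w0=0 w4=0 w7=0 w6=0 w5=0 w2=0 clk=0 w3=0 w1=0
t2.Δ0 w0=0 w4=0 w7=0 w6=0 w5=0 w2=0 clk=0 w3=0 w1=0
t2.Δ1 w0=0 w4=0 w7=0 w6=0 w5=0 w2=0 clk=1 w3=0 w1=0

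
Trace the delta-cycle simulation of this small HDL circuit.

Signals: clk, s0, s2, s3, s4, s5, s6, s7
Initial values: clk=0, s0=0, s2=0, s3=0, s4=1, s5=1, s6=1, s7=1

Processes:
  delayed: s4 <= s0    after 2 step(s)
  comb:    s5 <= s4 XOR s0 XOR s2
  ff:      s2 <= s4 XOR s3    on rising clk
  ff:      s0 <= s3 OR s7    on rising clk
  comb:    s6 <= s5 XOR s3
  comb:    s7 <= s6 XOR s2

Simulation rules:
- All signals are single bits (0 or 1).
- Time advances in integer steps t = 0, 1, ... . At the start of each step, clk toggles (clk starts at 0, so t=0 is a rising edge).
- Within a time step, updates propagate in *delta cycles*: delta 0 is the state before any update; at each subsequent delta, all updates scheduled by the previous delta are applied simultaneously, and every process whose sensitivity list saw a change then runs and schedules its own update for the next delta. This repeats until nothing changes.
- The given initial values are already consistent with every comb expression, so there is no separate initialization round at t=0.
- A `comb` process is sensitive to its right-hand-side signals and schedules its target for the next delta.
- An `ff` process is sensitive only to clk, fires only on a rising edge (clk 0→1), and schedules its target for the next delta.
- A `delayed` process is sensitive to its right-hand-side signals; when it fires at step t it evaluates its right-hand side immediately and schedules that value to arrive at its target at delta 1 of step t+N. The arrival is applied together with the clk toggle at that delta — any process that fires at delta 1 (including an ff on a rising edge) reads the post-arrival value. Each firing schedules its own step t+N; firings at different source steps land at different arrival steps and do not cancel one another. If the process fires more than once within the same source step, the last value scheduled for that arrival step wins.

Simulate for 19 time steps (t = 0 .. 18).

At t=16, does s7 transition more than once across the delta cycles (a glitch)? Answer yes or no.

yes

t=0 Δ0: s7=1 s4=1 s5=1 s2=0 s0=0 s3=0 clk=0 s6=1
  Δ1: clk:0→1
  Δ2: s2:0→1, s0:0→1
  Δ3: s7:1→0
  (3Δ to stable)
t=1 Δ0: s7=0 s4=1 s5=1 s2=1 s0=1 s3=0 clk=1 s6=1
  Δ1: clk:1→0
  (1Δ to stable)
t=2 Δ0: s7=0 s4=1 s5=1 s2=1 s0=1 s3=0 clk=0 s6=1
  Δ1: clk:0→1
  Δ2: s0:1→0
  Δ3: s5:1→0
  Δ4: s6:1→0
  Δ5: s7:0→1
  (5Δ to stable)
t=3 Δ0: s7=1 s4=1 s5=0 s2=1 s0=0 s3=0 clk=1 s6=0
  Δ1: clk:1→0
  (1Δ to stable)
t=4 Δ0: s7=1 s4=1 s5=0 s2=1 s0=0 s3=0 clk=0 s6=0
  Δ1: s4:1→0, clk:0→1
  Δ2: s5:0→1, s2:1→0, s0:0→1
  Δ3: s7:1→0, s6:0→1
  Δ4: s7:0→1
  (4Δ to stable)
t=5 Δ0: s7=1 s4=0 s5=1 s2=0 s0=1 s3=0 clk=1 s6=1
  Δ1: clk:1→0
  (1Δ to stable)
t=6 Δ0: s7=1 s4=0 s5=1 s2=0 s0=1 s3=0 clk=0 s6=1
  Δ1: s4:0→1, clk:0→1
  Δ2: s5:1→0, s2:0→1
  Δ3: s7:1→0, s5:0→1, s6:1→0
  Δ4: s7:0→1, s6:0→1
  Δ5: s7:1→0
  (5Δ to stable)
t=7 Δ0: s7=0 s4=1 s5=1 s2=1 s0=1 s3=0 clk=1 s6=1
  Δ1: clk:1→0
  (1Δ to stable)
t=8 Δ0: s7=0 s4=1 s5=1 s2=1 s0=1 s3=0 clk=0 s6=1
  Δ1: clk:0→1
  Δ2: s0:1→0
  Δ3: s5:1→0
  Δ4: s6:1→0
  Δ5: s7:0→1
  (5Δ to stable)
t=9 Δ0: s7=1 s4=1 s5=0 s2=1 s0=0 s3=0 clk=1 s6=0
  Δ1: clk:1→0
  (1Δ to stable)
t=10 Δ0: s7=1 s4=1 s5=0 s2=1 s0=0 s3=0 clk=0 s6=0
  Δ1: s4:1→0, clk:0→1
  Δ2: s5:0→1, s2:1→0, s0:0→1
  Δ3: s7:1→0, s6:0→1
  Δ4: s7:0→1
  (4Δ to stable)
t=11 Δ0: s7=1 s4=0 s5=1 s2=0 s0=1 s3=0 clk=1 s6=1
  Δ1: clk:1→0
  (1Δ to stable)
t=12 Δ0: s7=1 s4=0 s5=1 s2=0 s0=1 s3=0 clk=0 s6=1
  Δ1: s4:0→1, clk:0→1
  Δ2: s5:1→0, s2:0→1
  Δ3: s7:1→0, s5:0→1, s6:1→0
  Δ4: s7:0→1, s6:0→1
  Δ5: s7:1→0
  (5Δ to stable)
t=13 Δ0: s7=0 s4=1 s5=1 s2=1 s0=1 s3=0 clk=1 s6=1
  Δ1: clk:1→0
  (1Δ to stable)
t=14 Δ0: s7=0 s4=1 s5=1 s2=1 s0=1 s3=0 clk=0 s6=1
  Δ1: clk:0→1
  Δ2: s0:1→0
  Δ3: s5:1→0
  Δ4: s6:1→0
  Δ5: s7:0→1
  (5Δ to stable)
t=15 Δ0: s7=1 s4=1 s5=0 s2=1 s0=0 s3=0 clk=1 s6=0
  Δ1: clk:1→0
  (1Δ to stable)
t=16 Δ0: s7=1 s4=1 s5=0 s2=1 s0=0 s3=0 clk=0 s6=0
  Δ1: s4:1→0, clk:0→1
  Δ2: s5:0→1, s2:1→0, s0:0→1
  Δ3: s7:1→0, s6:0→1
  Δ4: s7:0→1
  (4Δ to stable)
t=17 Δ0: s7=1 s4=0 s5=1 s2=0 s0=1 s3=0 clk=1 s6=1
  Δ1: clk:1→0
  (1Δ to stable)
t=18 Δ0: s7=1 s4=0 s5=1 s2=0 s0=1 s3=0 clk=0 s6=1
  Δ1: s4:0→1, clk:0→1
  Δ2: s5:1→0, s2:0→1
  Δ3: s7:1→0, s5:0→1, s6:1→0
  Δ4: s7:0→1, s6:0→1
  Δ5: s7:1→0
  (5Δ to stable)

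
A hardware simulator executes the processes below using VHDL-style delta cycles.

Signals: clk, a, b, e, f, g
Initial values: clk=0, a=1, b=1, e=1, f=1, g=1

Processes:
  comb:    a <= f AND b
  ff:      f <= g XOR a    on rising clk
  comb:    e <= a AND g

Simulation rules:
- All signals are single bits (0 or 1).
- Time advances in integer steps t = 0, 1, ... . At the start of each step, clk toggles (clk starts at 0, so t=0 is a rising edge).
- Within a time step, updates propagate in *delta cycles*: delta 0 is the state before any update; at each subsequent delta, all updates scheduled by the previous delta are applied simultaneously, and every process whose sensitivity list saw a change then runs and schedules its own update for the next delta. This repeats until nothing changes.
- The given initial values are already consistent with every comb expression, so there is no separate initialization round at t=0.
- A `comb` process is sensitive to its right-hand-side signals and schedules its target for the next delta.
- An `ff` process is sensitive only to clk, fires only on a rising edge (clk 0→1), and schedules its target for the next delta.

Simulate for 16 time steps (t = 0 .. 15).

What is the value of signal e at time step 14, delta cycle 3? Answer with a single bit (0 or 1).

0

[bits: clk,a,e,g,f,b]
t=0: Δ0=011111 Δ1=111111 Δ2=111101 Δ3=101101 Δ4=100101 | 4Δ
t=1: Δ0=100101 Δ1=000101 | 1Δ
t=2: Δ0=000101 Δ1=100101 Δ2=100111 Δ3=110111 Δ4=111111 | 4Δ
t=3: Δ0=111111 Δ1=011111 | 1Δ
t=4: Δ0=011111 Δ1=111111 Δ2=111101 Δ3=101101 Δ4=100101 | 4Δ
t=5: Δ0=100101 Δ1=000101 | 1Δ
t=6: Δ0=000101 Δ1=100101 Δ2=100111 Δ3=110111 Δ4=111111 | 4Δ
t=7: Δ0=111111 Δ1=011111 | 1Δ
t=8: Δ0=011111 Δ1=111111 Δ2=111101 Δ3=101101 Δ4=100101 | 4Δ
t=9: Δ0=100101 Δ1=000101 | 1Δ
t=10: Δ0=000101 Δ1=100101 Δ2=100111 Δ3=110111 Δ4=111111 | 4Δ
t=11: Δ0=111111 Δ1=011111 | 1Δ
t=12: Δ0=011111 Δ1=111111 Δ2=111101 Δ3=101101 Δ4=100101 | 4Δ
t=13: Δ0=100101 Δ1=000101 | 1Δ
t=14: Δ0=000101 Δ1=100101 Δ2=100111 Δ3=110111 Δ4=111111 | 4Δ
t=15: Δ0=111111 Δ1=011111 | 1Δ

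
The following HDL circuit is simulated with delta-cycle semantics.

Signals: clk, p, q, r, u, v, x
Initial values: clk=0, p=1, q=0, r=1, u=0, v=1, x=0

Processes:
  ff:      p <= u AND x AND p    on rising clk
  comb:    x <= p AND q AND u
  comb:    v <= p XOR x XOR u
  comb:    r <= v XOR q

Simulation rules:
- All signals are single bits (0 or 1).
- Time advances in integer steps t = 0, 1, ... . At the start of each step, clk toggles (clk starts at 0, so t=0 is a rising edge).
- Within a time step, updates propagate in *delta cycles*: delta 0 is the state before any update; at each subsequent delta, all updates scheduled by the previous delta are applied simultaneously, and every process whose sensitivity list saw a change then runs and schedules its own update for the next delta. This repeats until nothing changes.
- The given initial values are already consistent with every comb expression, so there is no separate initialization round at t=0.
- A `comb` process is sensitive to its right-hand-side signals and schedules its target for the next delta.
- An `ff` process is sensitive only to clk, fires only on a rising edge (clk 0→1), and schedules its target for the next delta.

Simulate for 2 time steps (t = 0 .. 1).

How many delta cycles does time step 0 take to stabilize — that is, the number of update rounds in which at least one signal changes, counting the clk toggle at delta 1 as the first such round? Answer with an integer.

t=0 Δ0: p=1 x=0 q=0 v=1 clk=0 r=1 u=0
  Δ1: clk:0→1
  Δ2: p:1→0
  Δ3: v:1→0
  Δ4: r:1→0
  (4Δ to stable)
t=1 Δ0: p=0 x=0 q=0 v=0 clk=1 r=0 u=0
  Δ1: clk:1→0
  (1Δ to stable)

4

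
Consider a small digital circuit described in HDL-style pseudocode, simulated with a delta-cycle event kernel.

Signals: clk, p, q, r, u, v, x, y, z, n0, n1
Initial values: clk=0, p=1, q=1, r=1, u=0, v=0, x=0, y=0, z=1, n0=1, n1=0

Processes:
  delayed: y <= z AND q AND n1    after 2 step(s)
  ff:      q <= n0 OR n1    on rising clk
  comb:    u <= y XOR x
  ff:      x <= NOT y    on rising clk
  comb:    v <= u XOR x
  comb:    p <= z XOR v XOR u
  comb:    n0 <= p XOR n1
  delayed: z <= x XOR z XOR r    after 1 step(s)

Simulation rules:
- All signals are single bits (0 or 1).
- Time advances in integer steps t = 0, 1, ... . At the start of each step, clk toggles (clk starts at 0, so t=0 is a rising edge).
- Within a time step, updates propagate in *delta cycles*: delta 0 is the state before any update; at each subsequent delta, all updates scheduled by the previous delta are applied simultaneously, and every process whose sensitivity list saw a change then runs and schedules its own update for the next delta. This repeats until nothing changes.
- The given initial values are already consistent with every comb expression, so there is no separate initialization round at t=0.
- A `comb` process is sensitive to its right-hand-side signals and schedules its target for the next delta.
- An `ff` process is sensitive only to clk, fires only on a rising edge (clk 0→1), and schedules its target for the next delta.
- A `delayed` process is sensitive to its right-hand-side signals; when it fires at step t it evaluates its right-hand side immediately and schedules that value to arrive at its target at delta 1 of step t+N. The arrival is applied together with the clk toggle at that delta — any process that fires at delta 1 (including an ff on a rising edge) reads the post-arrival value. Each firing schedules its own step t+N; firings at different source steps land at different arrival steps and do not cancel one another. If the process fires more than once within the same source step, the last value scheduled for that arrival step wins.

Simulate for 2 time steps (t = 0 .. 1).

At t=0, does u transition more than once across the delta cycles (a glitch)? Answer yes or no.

no

[bits: x,n0,clk,u,z,y,q,v,r,n1,p]
t=0: Δ0=01001010101 Δ1=01101010101 Δ2=11101010101 Δ3=11111011101 Δ4=11111010101 Δ5=11111010100 Δ6=10111010100 | 6Δ
t=1: Δ0=10111010100 Δ1=10011010100 | 1Δ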